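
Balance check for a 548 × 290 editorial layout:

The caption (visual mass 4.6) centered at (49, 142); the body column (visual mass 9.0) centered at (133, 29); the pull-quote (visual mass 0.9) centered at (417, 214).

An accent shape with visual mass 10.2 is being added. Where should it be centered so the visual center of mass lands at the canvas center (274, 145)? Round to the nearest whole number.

(487, 243)

After adding the accent shape, total weight = 4.6 + 9.0 + 0.9 + 10.2 = 24.7.
Along x: (1797.7 + 10.2·x) / 24.7 = 274 (existing moment 4.6·49 + 9.0·133 + 0.9·417 = 1797.7) ⇒ x = (6767.8 − 1797.7) / 10.2 ≈ 487.26.
Along y: (1106.8 + 10.2·y) / 24.7 = 145 (existing moment 4.6·142 + 9.0·29 + 0.9·214 = 1106.8) ⇒ y = (3581.5 − 1106.8) / 10.2 ≈ 242.62.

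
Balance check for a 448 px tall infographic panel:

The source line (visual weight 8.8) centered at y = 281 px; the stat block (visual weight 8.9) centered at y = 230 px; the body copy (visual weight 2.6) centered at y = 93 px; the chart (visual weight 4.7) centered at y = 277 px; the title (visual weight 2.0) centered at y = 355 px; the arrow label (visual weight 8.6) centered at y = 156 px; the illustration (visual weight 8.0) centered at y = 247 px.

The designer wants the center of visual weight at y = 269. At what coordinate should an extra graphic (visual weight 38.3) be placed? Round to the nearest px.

New total weight: (8.8 + 8.9 + 2.6 + 4.7 + 2.0 + 8.6 + 8.0) + 38.3 = 81.9.
y: need Σw·y = 81.9·269 = 22031.1. Existing = 8.8·281 + 8.9·230 + 2.6·93 + 4.7·277 + 2.0·355 + 8.6·156 + 8.0·247 = 10091.1. Remainder 11940.0 / 38.3 ≈ 311.75.

y ≈ 312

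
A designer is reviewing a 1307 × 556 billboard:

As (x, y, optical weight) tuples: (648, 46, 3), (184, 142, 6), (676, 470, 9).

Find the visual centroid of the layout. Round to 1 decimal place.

Σw = 3 + 6 + 9 = 18.
Σw·x = 3·648 + 6·184 + 9·676 = 9132, so x̄ = 9132/18 ≈ 507.33.
Σw·y = 3·46 + 6·142 + 9·470 = 5220, so ȳ = 5220/18 ≈ 290.00.

(507.3, 290.0)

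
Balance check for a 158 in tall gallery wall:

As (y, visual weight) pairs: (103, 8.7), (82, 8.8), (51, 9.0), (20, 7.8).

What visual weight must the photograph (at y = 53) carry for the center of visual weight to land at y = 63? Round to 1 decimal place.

w ≈ 7.2

Existing Σw = 34.3 (8.7 + 8.8 + 9.0 + 7.8); existing moment 8.7·103 + 8.8·82 + 9.0·51 + 7.8·20 = 2232.7.
For the centroid to hit 63: (2232.7 + w·53) / (34.3 + w) = 63.
So w = (63·34.3 − 2232.7)/(53 − 63) = -71.8/-10 ≈ 7.18.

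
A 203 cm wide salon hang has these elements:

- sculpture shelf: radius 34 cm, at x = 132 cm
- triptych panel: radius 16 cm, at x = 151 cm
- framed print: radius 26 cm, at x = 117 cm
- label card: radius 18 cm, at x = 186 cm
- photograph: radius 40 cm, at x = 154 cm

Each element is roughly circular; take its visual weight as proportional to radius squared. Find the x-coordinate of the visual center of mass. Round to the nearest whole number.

x ≈ 144

r² weights: sculpture shelf 34² = 1156, triptych panel 16² = 256, framed print 26² = 676, label card 18² = 324, photograph 40² = 1600. Total = 4012.
Σw·x = 1156·132 + 256·151 + 676·117 + 324·186 + 1600·154 = 577004, so x̄ = 577004/4012 ≈ 143.82.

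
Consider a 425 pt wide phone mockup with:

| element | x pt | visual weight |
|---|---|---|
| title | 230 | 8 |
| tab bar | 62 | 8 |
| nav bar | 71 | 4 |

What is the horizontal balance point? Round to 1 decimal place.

Total weight = 8 + 8 + 4 = 20.
x: (8·230 + 8·62 + 4·71) / 20 = 2620 / 20 ≈ 131.00

x ≈ 131.0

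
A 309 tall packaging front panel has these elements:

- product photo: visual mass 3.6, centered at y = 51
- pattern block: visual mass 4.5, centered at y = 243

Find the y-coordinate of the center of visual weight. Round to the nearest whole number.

Total weight = 3.6 + 4.5 = 8.1.
Σw·y = 3.6·51 + 4.5·243 = 1277.1, so ȳ = 1277.1/8.1 ≈ 157.67.

y ≈ 158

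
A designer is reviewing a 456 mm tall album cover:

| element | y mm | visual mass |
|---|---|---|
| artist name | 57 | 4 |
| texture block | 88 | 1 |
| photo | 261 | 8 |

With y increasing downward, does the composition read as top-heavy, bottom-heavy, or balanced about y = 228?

top-heavy

Σw = 4 + 1 + 8 = 13.
y-moment: 4·57 + 1·88 + 8·261 = 2404; centroid 2404/13 ≈ 184.92.
184.9 lies above (smaller y than) the midline 228, so the layout is top-heavy.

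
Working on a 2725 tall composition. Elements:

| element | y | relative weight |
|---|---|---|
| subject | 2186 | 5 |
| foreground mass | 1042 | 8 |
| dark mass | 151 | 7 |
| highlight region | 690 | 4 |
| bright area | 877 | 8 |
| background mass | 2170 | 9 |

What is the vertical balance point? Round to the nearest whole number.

y ≈ 1210

Total weight = 5 + 8 + 7 + 4 + 8 + 9 = 41.
y: moment 49629 / weight 41 ≈ 1210.46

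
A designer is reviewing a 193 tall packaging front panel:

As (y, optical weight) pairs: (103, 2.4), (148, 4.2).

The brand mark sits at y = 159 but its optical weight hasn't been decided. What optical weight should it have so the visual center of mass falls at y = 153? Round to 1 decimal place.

Fixed elements: Σw = 2.4 + 4.2 = 6.6, Σw·y = 2.4·103 + 4.2·148 = 868.8.
Balance at y = 153 requires (868.8 + w·159) / (6.6 + w) = 153.
Rearranging, w·(159 − 153) = 153·6.6 − 868.8 = 141.0, so w ≈ 141.0/6 = 23.50.

w ≈ 23.5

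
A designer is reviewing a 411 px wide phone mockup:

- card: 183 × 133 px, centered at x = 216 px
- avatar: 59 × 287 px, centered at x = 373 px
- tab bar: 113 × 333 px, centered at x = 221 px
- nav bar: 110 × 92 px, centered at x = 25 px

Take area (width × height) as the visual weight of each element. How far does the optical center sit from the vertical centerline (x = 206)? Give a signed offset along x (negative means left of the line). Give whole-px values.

Taking area as weight: card 183·133 = 24339, avatar 59·287 = 16933, tab bar 113·333 = 37629, nav bar 110·92 = 10120. Sum 89021.
Σw·x = 24339·216 + 16933·373 + 37629·221 + 10120·25 = 20142242, so x̄ = 20142242/89021 ≈ 226.26.
Against x = 206, that's 226.26 − 206 = 20.26.

≈ 20 px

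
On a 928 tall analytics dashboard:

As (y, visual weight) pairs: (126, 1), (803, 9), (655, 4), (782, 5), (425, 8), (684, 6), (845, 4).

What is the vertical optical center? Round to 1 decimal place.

y ≈ 669.4

Total weight = 1 + 9 + 4 + 5 + 8 + 6 + 4 = 37.
y: moment 24767 / weight 37 ≈ 669.38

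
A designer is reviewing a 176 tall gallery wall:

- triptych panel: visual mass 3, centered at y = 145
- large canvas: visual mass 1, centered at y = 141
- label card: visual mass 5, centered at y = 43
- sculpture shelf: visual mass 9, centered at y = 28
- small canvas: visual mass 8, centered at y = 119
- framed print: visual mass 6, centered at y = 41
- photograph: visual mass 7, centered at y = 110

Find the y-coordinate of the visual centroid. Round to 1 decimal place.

y ≈ 77.2

Weights sum to 3 + 1 + 5 + 9 + 8 + 6 + 7 = 39.
Σw·y = 3·145 + 1·141 + 5·43 + 9·28 + 8·119 + 6·41 + 7·110 = 3011, so ȳ = 3011/39 ≈ 77.21.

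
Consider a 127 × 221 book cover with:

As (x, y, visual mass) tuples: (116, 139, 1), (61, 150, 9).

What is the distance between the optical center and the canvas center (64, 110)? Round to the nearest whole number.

Σw = 1 + 9 = 10.
x-moment: 1·116 + 9·61 = 665; centroid 665/10 ≈ 66.50.
y-moment: 1·139 + 9·150 = 1489; centroid 1489/10 ≈ 148.90.
From (64, 110): dx = 2.50, dy = 38.90, so the distance is √(dx²+dy²) ≈ 38.98.

≈ 39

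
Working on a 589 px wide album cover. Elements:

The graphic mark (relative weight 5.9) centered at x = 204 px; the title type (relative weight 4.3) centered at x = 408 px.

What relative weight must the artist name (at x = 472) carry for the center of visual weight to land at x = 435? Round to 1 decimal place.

Fixed elements: Σw = 5.9 + 4.3 = 10.2, Σw·x = 5.9·204 + 4.3·408 = 2958.0.
Balance at x = 435 requires (2958.0 + w·472) / (10.2 + w) = 435.
Rearranging, w·(472 − 435) = 435·10.2 − 2958.0 = 1479.0, so w ≈ 1479.0/37 = 39.97.

w ≈ 40.0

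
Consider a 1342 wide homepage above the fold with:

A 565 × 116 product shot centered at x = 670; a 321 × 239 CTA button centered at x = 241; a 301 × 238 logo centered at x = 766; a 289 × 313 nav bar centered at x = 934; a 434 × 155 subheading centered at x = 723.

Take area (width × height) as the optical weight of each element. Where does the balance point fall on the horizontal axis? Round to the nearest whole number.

Areas: product shot 565·116 = 65540, CTA button 321·239 = 76719, logo 301·238 = 71638, nav bar 289·313 = 90457, subheading 434·155 = 67270. Total weight = 371624.
Σw·x = 65540·670 + 76719·241 + 71638·766 + 90457·934 + 67270·723 = 250398835, so x̄ = 250398835/371624 ≈ 673.80.

x ≈ 674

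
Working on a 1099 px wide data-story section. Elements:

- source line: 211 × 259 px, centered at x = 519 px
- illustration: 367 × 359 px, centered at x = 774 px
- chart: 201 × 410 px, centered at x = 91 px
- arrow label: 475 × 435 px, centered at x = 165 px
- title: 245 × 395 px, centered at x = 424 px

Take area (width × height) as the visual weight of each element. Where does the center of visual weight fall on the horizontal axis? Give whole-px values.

x ≈ 372

Taking area as weight: source line 211·259 = 54649, illustration 367·359 = 131753, chart 201·410 = 82410, arrow label 475·435 = 206625, title 245·395 = 96775. Sum 572212.
x: (54649·519 + 131753·774 + 82410·91 + 206625·165 + 96775·424) / 572212 = 212964688 / 572212 ≈ 372.18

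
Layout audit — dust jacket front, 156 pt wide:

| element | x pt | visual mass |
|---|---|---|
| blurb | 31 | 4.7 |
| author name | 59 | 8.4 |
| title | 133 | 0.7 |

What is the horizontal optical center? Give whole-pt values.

x ≈ 53

Weights sum to 4.7 + 8.4 + 0.7 = 13.8.
Σw·x = 4.7·31 + 8.4·59 + 0.7·133 = 734.4, so x̄ = 734.4/13.8 ≈ 53.22.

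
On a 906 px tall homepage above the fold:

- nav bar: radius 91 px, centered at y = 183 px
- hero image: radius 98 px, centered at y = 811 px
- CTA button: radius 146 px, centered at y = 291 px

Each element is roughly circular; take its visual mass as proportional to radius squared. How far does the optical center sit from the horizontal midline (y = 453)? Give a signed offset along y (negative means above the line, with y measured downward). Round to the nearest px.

≈ -57 px

r² weights: nav bar 91² = 8281, hero image 98² = 9604, CTA button 146² = 21316. Total = 39201.
y-moment: 8281·183 + 9604·811 + 21316·291 = 15507223; centroid 15507223/39201 ≈ 395.58.
Difference: 395.58 − 453 ≈ -57.42.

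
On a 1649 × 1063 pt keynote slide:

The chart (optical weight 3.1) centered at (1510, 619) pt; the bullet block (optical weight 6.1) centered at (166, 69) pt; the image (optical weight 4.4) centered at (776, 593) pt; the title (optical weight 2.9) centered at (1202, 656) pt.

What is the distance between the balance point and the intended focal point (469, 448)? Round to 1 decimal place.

Σw = 3.1 + 6.1 + 4.4 + 2.9 = 16.5.
x-moment: 3.1·1510 + 6.1·166 + 4.4·776 + 2.9·1202 = 12593.8; centroid 12593.8/16.5 ≈ 763.26.
y-moment: 3.1·619 + 6.1·69 + 4.4·593 + 2.9·656 = 6851.4; centroid 6851.4/16.5 ≈ 415.24.
From (469, 448): dx = 294.26, dy = -32.76, so the distance is √(dx²+dy²) ≈ 296.08.

≈ 296.1 pt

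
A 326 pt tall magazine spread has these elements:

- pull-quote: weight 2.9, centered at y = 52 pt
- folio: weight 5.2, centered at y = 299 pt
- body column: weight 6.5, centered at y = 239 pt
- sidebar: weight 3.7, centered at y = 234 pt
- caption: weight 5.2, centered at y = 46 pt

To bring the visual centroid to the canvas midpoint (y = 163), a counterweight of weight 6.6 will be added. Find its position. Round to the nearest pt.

y ≈ 82

With the counterweight, Σw becomes 2.9 + 5.2 + 6.5 + 3.7 + 5.2 + 6.6 = 30.1.
y: target moment 30.1×163 = 4906.3; current 2.9·52 + 5.2·299 + 6.5·239 + 3.7·234 + 5.2·46 = 4364.1; the counterweight supplies 542.2, so y = 542.2/6.6 ≈ 82.15.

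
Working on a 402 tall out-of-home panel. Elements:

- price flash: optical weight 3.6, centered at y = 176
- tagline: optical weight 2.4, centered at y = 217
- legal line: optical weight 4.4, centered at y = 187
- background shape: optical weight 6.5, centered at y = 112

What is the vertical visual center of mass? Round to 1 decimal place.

y ≈ 160.1

Weights sum to 3.6 + 2.4 + 4.4 + 6.5 = 16.9.
Σw·y = 3.6·176 + 2.4·217 + 4.4·187 + 6.5·112 = 2705.2, so ȳ = 2705.2/16.9 ≈ 160.07.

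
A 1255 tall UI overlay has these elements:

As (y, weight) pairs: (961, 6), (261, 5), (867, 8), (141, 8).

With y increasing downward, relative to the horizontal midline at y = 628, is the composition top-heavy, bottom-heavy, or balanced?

Σw = 6 + 5 + 8 + 8 = 27.
y: (6·961 + 5·261 + 8·867 + 8·141) / 27 = 15135 / 27 ≈ 560.56
Since 560.6 is above (smaller y than) 628, the composition reads top-heavy.

top-heavy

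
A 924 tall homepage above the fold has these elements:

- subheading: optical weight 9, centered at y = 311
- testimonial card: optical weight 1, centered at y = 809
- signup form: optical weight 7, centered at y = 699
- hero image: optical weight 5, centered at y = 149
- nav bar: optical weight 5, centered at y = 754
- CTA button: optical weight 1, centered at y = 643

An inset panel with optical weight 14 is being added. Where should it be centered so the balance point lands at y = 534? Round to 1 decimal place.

After adding the inset panel, total weight = 9 + 1 + 7 + 5 + 5 + 1 + 14 = 42.
y: need Σw·y = 42·534 = 22428. Existing = 9·311 + 1·809 + 7·699 + 5·149 + 5·754 + 1·643 = 13659. Remainder 8769 / 14 ≈ 626.36.

y ≈ 626.4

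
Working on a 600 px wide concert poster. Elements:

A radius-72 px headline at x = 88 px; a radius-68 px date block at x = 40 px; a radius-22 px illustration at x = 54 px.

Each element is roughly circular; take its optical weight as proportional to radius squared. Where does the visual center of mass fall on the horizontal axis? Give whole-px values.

x ≈ 65

r² weights: headline 72² = 5184, date block 68² = 4624, illustration 22² = 484. Total = 10292.
x-moment: 5184·88 + 4624·40 + 484·54 = 667288; centroid 667288/10292 ≈ 64.84.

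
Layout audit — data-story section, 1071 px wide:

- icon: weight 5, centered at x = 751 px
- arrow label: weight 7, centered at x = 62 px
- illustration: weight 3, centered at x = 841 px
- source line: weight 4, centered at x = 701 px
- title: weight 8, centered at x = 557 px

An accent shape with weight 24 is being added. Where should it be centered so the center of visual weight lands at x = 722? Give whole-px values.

With the accent shape, Σw becomes 5 + 7 + 3 + 4 + 8 + 24 = 51.
Along x: (13972 + 24·x) / 51 = 722 (existing moment 5·751 + 7·62 + 3·841 + 4·701 + 8·557 = 13972) ⇒ x = (36822 − 13972) / 24 ≈ 952.08.

x ≈ 952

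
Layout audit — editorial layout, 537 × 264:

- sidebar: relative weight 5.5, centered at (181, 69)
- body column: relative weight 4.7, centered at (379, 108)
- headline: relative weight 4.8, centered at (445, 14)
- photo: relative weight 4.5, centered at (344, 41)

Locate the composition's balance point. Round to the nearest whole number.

Weights sum to 5.5 + 4.7 + 4.8 + 4.5 = 19.5.
x: (5.5·181 + 4.7·379 + 4.8·445 + 4.5·344) / 19.5 = 6460.8 / 19.5 ≈ 331.32
y: (5.5·69 + 4.7·108 + 4.8·14 + 4.5·41) / 19.5 = 1138.8 / 19.5 ≈ 58.40

(331, 58)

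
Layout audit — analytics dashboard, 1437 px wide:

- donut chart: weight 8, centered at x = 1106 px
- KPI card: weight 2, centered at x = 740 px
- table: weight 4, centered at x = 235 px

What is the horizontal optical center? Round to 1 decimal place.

x ≈ 804.9

Weights sum to 8 + 2 + 4 = 14.
Σw·x = 8·1106 + 2·740 + 4·235 = 11268, so x̄ = 11268/14 ≈ 804.86.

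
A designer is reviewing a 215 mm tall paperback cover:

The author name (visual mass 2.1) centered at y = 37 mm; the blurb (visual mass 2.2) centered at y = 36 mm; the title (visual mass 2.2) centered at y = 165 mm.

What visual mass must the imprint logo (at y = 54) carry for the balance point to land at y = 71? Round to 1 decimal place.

w ≈ 3.4

Fixed elements: Σw = 2.1 + 2.2 + 2.2 = 6.5, Σw·y = 2.1·37 + 2.2·36 + 2.2·165 = 519.9.
Balance at y = 71 requires (519.9 + w·54) / (6.5 + w) = 71.
Rearranging, w·(54 − 71) = 71·6.5 − 519.9 = -58.4, so w ≈ -58.4/-17 = 3.44.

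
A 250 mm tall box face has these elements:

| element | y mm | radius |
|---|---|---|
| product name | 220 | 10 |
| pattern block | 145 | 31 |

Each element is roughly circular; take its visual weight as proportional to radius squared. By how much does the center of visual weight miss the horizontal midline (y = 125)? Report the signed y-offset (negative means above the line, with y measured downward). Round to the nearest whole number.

r² weights: product name 10² = 100, pattern block 31² = 961. Total = 1061.
y: (100·220 + 961·145) / 1061 = 161345 / 1061 ≈ 152.07
Offset from y = 125: 152.07 − 125 ≈ 27.07.

≈ 27 mm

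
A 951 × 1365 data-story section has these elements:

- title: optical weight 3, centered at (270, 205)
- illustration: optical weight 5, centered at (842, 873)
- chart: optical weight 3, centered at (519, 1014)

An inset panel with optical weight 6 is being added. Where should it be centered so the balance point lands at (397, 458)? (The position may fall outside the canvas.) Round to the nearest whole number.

(29, -39)

New total weight: (3 + 5 + 3) + 6 = 17.
Along x: (6577 + 6·x) / 17 = 397 (existing moment 3·270 + 5·842 + 3·519 = 6577) ⇒ x = (6749 − 6577) / 6 ≈ 28.67.
Along y: (8022 + 6·y) / 17 = 458 (existing moment 3·205 + 5·873 + 3·1014 = 8022) ⇒ y = (7786 − 8022) / 6 ≈ -39.33.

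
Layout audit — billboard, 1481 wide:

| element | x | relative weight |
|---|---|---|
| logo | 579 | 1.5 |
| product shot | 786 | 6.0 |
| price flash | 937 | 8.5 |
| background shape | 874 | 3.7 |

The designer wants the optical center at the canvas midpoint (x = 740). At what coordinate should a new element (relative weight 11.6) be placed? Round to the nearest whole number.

After adding the new element, total weight = 1.5 + 6.0 + 8.5 + 3.7 + 11.6 = 31.3.
x: need Σw·x = 31.3·740 = 23162.0. Existing = 1.5·579 + 6.0·786 + 8.5·937 + 3.7·874 = 16782.8. Remainder 6379.2 / 11.6 ≈ 549.93.

x ≈ 550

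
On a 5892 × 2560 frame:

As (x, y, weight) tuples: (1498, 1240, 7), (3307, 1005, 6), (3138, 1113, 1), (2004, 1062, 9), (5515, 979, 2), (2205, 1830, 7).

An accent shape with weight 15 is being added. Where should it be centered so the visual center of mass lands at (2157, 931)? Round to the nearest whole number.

(1561, 241)

With the accent shape, Σw becomes 7 + 6 + 1 + 9 + 2 + 7 + 15 = 47.
x: need Σw·x = 47·2157 = 101379. Existing = 7·1498 + 6·3307 + 1·3138 + 9·2004 + 2·5515 + 7·2205 = 77967. Remainder 23412 / 15 ≈ 1560.80.
y: need Σw·y = 47·931 = 43757. Existing = 7·1240 + 6·1005 + 1·1113 + 9·1062 + 2·979 + 7·1830 = 40149. Remainder 3608 / 15 ≈ 240.53.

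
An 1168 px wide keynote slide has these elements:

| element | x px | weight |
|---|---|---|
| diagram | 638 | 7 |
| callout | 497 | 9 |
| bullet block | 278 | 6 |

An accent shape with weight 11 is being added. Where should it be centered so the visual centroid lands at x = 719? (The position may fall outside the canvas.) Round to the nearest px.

x ≈ 1193

With the accent shape, Σw becomes 7 + 9 + 6 + 11 = 33.
x: target moment 33×719 = 23727; current 7·638 + 9·497 + 6·278 = 10607; the accent shape supplies 13120, so x = 13120/11 ≈ 1192.73.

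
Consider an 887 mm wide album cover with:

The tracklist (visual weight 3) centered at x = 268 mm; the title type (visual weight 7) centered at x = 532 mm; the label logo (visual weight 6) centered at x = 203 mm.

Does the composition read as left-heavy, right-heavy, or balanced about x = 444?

Total weight = 3 + 7 + 6 = 16.
x-moment: 3·268 + 7·532 + 6·203 = 5746; centroid 5746/16 ≈ 359.12.
359.1 vs midline 444 → left-heavy.

left-heavy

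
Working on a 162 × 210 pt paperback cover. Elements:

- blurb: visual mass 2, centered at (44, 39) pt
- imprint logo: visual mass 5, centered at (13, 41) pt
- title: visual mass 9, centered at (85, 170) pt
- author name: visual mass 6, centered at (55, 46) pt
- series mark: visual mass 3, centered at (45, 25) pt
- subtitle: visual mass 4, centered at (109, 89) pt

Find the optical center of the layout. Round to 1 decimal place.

(62.7, 86.9)

Weights sum to 2 + 5 + 9 + 6 + 3 + 4 = 29.
Σw·x = 2·44 + 5·13 + 9·85 + 6·55 + 3·45 + 4·109 = 1819, so x̄ = 1819/29 ≈ 62.72.
Σw·y = 2·39 + 5·41 + 9·170 + 6·46 + 3·25 + 4·89 = 2520, so ȳ = 2520/29 ≈ 86.90.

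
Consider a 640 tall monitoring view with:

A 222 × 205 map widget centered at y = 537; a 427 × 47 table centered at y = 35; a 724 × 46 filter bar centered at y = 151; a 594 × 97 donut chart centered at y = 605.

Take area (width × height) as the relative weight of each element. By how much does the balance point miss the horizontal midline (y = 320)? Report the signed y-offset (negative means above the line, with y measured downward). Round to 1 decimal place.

Areas: map widget 222·205 = 45510, table 427·47 = 20069, filter bar 724·46 = 33304, donut chart 594·97 = 57618. Total weight = 156501.
y: (45510·537 + 20069·35 + 33304·151 + 57618·605) / 156501 = 65029079 / 156501 ≈ 415.52
Difference: 415.52 − 320 ≈ 95.52.

≈ 95.5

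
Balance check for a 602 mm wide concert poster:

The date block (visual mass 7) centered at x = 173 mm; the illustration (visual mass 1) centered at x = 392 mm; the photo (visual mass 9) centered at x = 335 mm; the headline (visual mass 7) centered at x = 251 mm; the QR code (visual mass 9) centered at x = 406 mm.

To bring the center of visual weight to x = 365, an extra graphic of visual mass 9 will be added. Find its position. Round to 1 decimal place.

New total weight: (7 + 1 + 9 + 7 + 9) + 9 = 42.
x: need Σw·x = 42·365 = 15330. Existing = 7·173 + 1·392 + 9·335 + 7·251 + 9·406 = 10029. Remainder 5301 / 9 ≈ 589.00.

x ≈ 589.0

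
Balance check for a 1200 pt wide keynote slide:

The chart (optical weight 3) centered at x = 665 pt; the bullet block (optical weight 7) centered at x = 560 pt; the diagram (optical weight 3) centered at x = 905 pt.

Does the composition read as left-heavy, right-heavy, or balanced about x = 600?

right-heavy

Weights sum to 3 + 7 + 3 = 13.
x-moment: 3·665 + 7·560 + 3·905 = 8630; centroid 8630/13 ≈ 663.85.
663.8 lies right of the midline 600, so the layout is right-heavy.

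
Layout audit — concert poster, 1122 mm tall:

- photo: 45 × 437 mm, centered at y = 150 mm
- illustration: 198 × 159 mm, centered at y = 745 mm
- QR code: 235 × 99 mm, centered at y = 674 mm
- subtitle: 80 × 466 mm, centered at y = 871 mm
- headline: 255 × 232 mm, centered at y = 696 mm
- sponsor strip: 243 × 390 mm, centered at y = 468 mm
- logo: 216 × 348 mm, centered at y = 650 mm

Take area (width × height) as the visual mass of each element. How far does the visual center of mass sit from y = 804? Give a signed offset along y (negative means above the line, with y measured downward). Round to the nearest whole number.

Areas → weights: photo 45·437 = 19665, illustration 198·159 = 31482, QR code 235·99 = 23265, subtitle 80·466 = 37280, headline 255·232 = 59160, sponsor strip 243·390 = 94770, logo 216·348 = 75168; Σw = 340790.
Σw·y = 208942250; ȳ = 208942250/340790 ≈ 613.11.
Offset from y = 804: 613.11 − 804 ≈ -190.89.

≈ -191 mm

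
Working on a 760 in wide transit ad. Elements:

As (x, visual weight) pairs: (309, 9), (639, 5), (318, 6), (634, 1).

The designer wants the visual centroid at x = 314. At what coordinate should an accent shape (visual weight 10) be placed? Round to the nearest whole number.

x ≈ 122

New total weight: (9 + 5 + 6 + 1) + 10 = 31.
x: target moment 31×314 = 9734; current 9·309 + 5·639 + 6·318 + 1·634 = 8518; the accent shape supplies 1216, so x = 1216/10 ≈ 121.60.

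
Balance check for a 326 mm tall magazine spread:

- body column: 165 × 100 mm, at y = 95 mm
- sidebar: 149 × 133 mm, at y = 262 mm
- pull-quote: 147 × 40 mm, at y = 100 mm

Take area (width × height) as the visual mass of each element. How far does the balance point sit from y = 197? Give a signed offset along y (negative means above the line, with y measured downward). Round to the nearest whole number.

≈ -23 mm

Taking area as weight: body column 165·100 = 16500, sidebar 149·133 = 19817, pull-quote 147·40 = 5880. Sum 42197.
y-moment: 16500·95 + 19817·262 + 5880·100 = 7347554; centroid 7347554/42197 ≈ 174.13.
Against y = 197, that's 174.13 − 197 = -22.87.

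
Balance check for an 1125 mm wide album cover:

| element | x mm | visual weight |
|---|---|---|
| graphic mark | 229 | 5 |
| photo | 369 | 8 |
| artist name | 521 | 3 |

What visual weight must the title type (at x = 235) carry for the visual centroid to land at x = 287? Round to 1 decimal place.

w ≈ 20.5

Existing Σw = 16 (5 + 8 + 3); existing moment 5·229 + 8·369 + 3·521 = 5660.
Balance at x = 287 requires (5660 + w·235) / (16 + w) = 287.
Rearranging, w·(235 − 287) = 287·16 − 5660 = -1068, so w ≈ -1068/-52 = 20.54.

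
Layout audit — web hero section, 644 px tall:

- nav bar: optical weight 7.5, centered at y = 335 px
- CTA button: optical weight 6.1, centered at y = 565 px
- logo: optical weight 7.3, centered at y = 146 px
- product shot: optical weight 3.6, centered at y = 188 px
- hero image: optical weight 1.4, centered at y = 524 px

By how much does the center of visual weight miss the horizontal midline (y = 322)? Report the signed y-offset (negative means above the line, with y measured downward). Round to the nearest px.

Weights sum to 7.5 + 6.1 + 7.3 + 3.6 + 1.4 = 25.9.
Σw·y = 7.5·335 + 6.1·565 + 7.3·146 + 3.6·188 + 1.4·524 = 8435.2, so ȳ = 8435.2/25.9 ≈ 325.68.
Against y = 322, that's 325.68 − 322 = 3.68.

≈ 4 px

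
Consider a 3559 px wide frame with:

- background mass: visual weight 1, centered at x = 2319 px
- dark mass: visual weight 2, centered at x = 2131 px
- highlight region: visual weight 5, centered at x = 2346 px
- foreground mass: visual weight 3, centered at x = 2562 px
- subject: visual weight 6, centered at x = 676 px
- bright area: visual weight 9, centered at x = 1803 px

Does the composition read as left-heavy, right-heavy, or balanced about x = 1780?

balanced

Σw = 1 + 2 + 5 + 3 + 6 + 9 = 26.
x: moment 46280 / weight 26 ≈ 1780.00
That equals the midline 1780 — balanced.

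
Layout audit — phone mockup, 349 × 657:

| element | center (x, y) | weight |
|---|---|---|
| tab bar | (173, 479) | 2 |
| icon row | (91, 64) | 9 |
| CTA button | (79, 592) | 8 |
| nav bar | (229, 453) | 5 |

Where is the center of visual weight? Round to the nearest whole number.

Σw = 2 + 9 + 8 + 5 = 24.
x-moment: 2·173 + 9·91 + 8·79 + 5·229 = 2942; centroid 2942/24 ≈ 122.58.
y-moment: 2·479 + 9·64 + 8·592 + 5·453 = 8535; centroid 8535/24 ≈ 355.62.

(123, 356)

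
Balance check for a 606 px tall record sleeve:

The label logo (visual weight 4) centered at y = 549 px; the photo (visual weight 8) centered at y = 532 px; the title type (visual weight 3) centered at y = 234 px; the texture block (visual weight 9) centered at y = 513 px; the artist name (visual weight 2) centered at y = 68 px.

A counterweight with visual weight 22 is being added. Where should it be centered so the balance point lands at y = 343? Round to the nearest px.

New total weight: (4 + 8 + 3 + 9 + 2) + 22 = 48.
y: target moment 48×343 = 16464; current 4·549 + 8·532 + 3·234 + 9·513 + 2·68 = 11907; the counterweight supplies 4557, so y = 4557/22 ≈ 207.14.

y ≈ 207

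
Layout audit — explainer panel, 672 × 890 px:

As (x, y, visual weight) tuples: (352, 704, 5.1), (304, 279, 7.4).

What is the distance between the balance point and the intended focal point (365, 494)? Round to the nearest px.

Σw = 5.1 + 7.4 = 12.5.
Σw·x = 5.1·352 + 7.4·304 = 4044.8, so x̄ = 4044.8/12.5 ≈ 323.58.
Σw·y = 5.1·704 + 7.4·279 = 5655.0, so ȳ = 5655.0/12.5 ≈ 452.40.
From (365, 494): dx = -41.42, dy = -41.60, so the distance is √(dx²+dy²) ≈ 58.70.

≈ 59 px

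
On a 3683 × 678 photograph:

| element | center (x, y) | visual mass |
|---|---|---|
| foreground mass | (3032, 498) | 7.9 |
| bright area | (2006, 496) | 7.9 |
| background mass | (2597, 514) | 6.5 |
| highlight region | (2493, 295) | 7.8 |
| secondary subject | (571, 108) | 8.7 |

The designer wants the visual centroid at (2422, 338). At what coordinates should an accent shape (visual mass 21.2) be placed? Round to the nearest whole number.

(3030, 276)

With the accent shape, Σw becomes 7.9 + 7.9 + 6.5 + 7.8 + 8.7 + 21.2 = 60.0.
Along x: (81093.8 + 21.2·x) / 60.0 = 2422 (existing moment 7.9·3032 + 7.9·2006 + 6.5·2597 + 7.8·2493 + 8.7·571 = 81093.8) ⇒ x = (145320.0 − 81093.8) / 21.2 ≈ 3029.54.
Along y: (14434.2 + 21.2·y) / 60.0 = 338 (existing moment 7.9·498 + 7.9·496 + 6.5·514 + 7.8·295 + 8.7·108 = 14434.2) ⇒ y = (20280.0 − 14434.2) / 21.2 ≈ 275.75.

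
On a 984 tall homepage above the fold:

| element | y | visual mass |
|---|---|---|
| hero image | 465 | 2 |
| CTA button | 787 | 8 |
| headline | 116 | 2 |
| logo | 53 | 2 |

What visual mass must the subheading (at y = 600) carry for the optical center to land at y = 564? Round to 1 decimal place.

w ≈ 9.2

Fixed elements: Σw = 2 + 8 + 2 + 2 = 14, Σw·y = 2·465 + 8·787 + 2·116 + 2·53 = 7564.
For the centroid to hit 564: (7564 + w·600) / (14 + w) = 564.
Rearranging, w·(600 − 564) = 564·14 − 7564 = 332, so w ≈ 332/36 = 9.22.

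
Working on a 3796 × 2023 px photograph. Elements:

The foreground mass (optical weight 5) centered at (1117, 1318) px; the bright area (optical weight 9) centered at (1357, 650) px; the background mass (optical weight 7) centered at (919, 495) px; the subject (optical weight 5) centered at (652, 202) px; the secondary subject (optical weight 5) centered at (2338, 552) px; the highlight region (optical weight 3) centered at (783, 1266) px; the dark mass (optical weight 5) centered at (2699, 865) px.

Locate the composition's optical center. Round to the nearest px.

Total weight = 5 + 9 + 7 + 5 + 5 + 3 + 5 = 39.
x: moment 55025 / weight 39 ≈ 1410.90
Σw·y = 27798; ȳ = 27798/39 ≈ 712.77.

(1411, 713)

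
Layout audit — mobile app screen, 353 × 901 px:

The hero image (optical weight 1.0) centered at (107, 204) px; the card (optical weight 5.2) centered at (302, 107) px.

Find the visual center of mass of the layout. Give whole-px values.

Total weight = 1.0 + 5.2 = 6.2.
Σw·x = 1.0·107 + 5.2·302 = 1677.4, so x̄ = 1677.4/6.2 ≈ 270.55.
Σw·y = 1.0·204 + 5.2·107 = 760.4, so ȳ = 760.4/6.2 ≈ 122.65.

(271, 123)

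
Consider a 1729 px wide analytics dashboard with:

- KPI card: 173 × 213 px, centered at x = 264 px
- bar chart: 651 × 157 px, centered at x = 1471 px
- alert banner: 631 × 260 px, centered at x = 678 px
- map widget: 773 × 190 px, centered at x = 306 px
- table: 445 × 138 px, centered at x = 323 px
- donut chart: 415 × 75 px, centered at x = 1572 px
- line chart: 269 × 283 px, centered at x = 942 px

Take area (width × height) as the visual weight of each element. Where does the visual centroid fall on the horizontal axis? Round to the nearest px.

Taking area as weight: KPI card 173·213 = 36849, bar chart 651·157 = 102207, alert banner 631·260 = 164060, map widget 773·190 = 146870, table 445·138 = 61410, donut chart 415·75 = 31125, line chart 269·283 = 76127. Sum 618648.
Σw·x = 456725097; x̄ = 456725097/618648 ≈ 738.26.

x ≈ 738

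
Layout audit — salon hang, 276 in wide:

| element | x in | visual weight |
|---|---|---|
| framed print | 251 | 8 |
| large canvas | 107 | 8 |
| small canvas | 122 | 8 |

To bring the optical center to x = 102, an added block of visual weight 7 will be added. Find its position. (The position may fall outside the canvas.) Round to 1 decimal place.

New total weight: (8 + 8 + 8) + 7 = 31.
x: need Σw·x = 31·102 = 3162. Existing = 8·251 + 8·107 + 8·122 = 3840. Remainder -678 / 7 ≈ -96.86.

x ≈ -96.9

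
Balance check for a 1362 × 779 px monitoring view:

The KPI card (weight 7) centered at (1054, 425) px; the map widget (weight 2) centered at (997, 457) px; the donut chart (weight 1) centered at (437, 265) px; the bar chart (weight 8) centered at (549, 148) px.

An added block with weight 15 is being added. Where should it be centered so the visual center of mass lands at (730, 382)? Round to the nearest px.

New total weight: (7 + 2 + 1 + 8) + 15 = 33.
x: need Σw·x = 33·730 = 24090. Existing = 7·1054 + 2·997 + 1·437 + 8·549 = 14201. Remainder 9889 / 15 ≈ 659.27.
y: need Σw·y = 33·382 = 12606. Existing = 7·425 + 2·457 + 1·265 + 8·148 = 5338. Remainder 7268 / 15 ≈ 484.53.

(659, 485)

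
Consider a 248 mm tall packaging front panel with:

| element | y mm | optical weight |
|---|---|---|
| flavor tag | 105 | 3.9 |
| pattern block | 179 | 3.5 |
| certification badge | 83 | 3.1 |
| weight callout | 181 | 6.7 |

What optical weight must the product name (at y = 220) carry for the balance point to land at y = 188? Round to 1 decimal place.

w ≈ 22.7

Existing Σw = 17.2 (3.9 + 3.5 + 3.1 + 6.7); existing moment 3.9·105 + 3.5·179 + 3.1·83 + 6.7·181 = 2506.0.
Balance at y = 188 requires (2506.0 + w·220) / (17.2 + w) = 188.
So w = (188·17.2 − 2506.0)/(220 − 188) = 727.6/32 ≈ 22.74.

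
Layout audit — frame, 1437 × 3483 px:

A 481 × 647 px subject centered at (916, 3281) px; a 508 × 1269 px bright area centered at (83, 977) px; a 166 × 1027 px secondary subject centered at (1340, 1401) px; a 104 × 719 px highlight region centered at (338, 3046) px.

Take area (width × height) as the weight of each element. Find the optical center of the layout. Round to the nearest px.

Areas: subject 481·647 = 311207, bright area 508·1269 = 644652, secondary subject 166·1027 = 170482, highlight region 104·719 = 74776. Total weight = 1201117.
Σw·x = 311207·916 + 644652·83 + 170482·1340 + 74776·338 = 592291896, so x̄ = 592291896/1201117 ≈ 493.12.
Σw·y = 311207·3281 + 644652·977 + 170482·1401 + 74776·3046 = 2117508149, so ȳ = 2117508149/1201117 ≈ 1762.95.

(493, 1763)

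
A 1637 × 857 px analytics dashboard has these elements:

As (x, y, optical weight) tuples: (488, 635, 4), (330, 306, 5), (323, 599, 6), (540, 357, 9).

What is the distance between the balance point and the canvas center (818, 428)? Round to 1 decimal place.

Weights sum to 4 + 5 + 6 + 9 = 24.
x: (4·488 + 5·330 + 6·323 + 9·540) / 24 = 10400 / 24 ≈ 433.33
y: (4·635 + 5·306 + 6·599 + 9·357) / 24 = 10877 / 24 ≈ 453.21
Relative to (818, 428): Δ = (-384.67, 25.21); |Δ| = √(-384.67² + 25.21²) ≈ 385.49.

≈ 385.5 px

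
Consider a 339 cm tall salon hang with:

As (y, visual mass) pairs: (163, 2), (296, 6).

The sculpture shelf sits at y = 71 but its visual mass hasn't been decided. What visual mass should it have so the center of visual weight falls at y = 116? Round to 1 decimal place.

Existing Σw = 8 (2 + 6); existing moment 2·163 + 6·296 = 2102.
For the centroid to hit 116: (2102 + w·71) / (8 + w) = 116.
Solving: w = (116·8 − 2102) / (71 − 116) = -1174 / -45 ≈ 26.09.

w ≈ 26.1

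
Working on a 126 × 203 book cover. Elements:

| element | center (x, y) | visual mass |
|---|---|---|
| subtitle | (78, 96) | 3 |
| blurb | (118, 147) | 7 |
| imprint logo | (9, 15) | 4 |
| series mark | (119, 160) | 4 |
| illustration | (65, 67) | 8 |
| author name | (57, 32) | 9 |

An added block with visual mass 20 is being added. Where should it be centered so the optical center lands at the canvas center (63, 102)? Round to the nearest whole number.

With the added block, Σw becomes 3 + 7 + 4 + 4 + 8 + 9 + 20 = 55.
x: target moment 55×63 = 3465; current 3·78 + 7·118 + 4·9 + 4·119 + 8·65 + 9·57 = 2605; the added block supplies 860, so x = 860/20 ≈ 43.00.
y: target moment 55×102 = 5610; current 3·96 + 7·147 + 4·15 + 4·160 + 8·67 + 9·32 = 2841; the added block supplies 2769, so y = 2769/20 ≈ 138.45.

(43, 138)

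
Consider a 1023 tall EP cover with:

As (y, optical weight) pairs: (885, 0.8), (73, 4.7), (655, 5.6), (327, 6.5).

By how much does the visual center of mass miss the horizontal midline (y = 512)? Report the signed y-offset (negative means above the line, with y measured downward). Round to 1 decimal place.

≈ -123.1

Weights sum to 0.8 + 4.7 + 5.6 + 6.5 = 17.6.
y: (0.8·885 + 4.7·73 + 5.6·655 + 6.5·327) / 17.6 = 6844.6 / 17.6 ≈ 388.90
Offset from y = 512: 388.90 − 512 ≈ -123.10.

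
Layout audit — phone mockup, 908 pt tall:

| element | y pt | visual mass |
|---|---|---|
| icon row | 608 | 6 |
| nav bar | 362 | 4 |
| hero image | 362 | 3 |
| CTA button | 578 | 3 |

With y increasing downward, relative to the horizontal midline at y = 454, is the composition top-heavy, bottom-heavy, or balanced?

Weights sum to 6 + 4 + 3 + 3 = 16.
Σw·y = 6·608 + 4·362 + 3·362 + 3·578 = 7916, so ȳ = 7916/16 ≈ 494.75.
494.8 lies below (larger y than) the midline 454, so the layout is bottom-heavy.

bottom-heavy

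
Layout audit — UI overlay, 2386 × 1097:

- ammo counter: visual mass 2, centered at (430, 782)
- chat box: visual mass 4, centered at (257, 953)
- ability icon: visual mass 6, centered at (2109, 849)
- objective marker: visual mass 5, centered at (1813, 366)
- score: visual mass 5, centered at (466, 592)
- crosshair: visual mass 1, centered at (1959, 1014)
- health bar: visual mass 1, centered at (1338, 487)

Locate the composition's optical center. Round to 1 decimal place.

Weights sum to 2 + 4 + 6 + 5 + 5 + 1 + 1 = 24.
x: (2·430 + 4·257 + 6·2109 + 5·1813 + 5·466 + 1·1959 + 1·1338) / 24 = 29234 / 24 ≈ 1218.08
y: (2·782 + 4·953 + 6·849 + 5·366 + 5·592 + 1·1014 + 1·487) / 24 = 16761 / 24 ≈ 698.38

(1218.1, 698.4)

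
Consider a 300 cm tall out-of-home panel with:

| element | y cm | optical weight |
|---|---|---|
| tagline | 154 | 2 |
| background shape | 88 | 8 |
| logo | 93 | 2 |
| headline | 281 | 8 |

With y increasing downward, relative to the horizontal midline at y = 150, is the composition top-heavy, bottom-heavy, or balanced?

Σw = 2 + 8 + 2 + 8 = 20.
y: (2·154 + 8·88 + 2·93 + 8·281) / 20 = 3446 / 20 ≈ 172.30
Since 172.3 is below (larger y than) 150, the composition reads bottom-heavy.

bottom-heavy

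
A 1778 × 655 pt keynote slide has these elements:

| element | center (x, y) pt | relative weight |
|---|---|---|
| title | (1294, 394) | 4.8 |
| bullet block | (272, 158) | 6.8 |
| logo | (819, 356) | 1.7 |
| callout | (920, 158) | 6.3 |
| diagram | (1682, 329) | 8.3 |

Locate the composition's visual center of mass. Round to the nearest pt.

Weights sum to 4.8 + 6.8 + 1.7 + 6.3 + 8.3 = 27.9.
x-moment: 4.8·1294 + 6.8·272 + 1.7·819 + 6.3·920 + 8.3·1682 = 29209.7; centroid 29209.7/27.9 ≈ 1046.94.
y-moment: 4.8·394 + 6.8·158 + 1.7·356 + 6.3·158 + 8.3·329 = 7296.9; centroid 7296.9/27.9 ≈ 261.54.

(1047, 262)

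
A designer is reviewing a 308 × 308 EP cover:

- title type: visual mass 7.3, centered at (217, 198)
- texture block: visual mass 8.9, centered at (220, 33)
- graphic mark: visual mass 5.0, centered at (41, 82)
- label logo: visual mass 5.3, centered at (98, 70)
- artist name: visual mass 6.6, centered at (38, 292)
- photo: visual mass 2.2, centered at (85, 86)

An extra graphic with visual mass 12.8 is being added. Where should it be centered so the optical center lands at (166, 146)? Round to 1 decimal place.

After adding the extra graphic, total weight = 7.3 + 8.9 + 5.0 + 5.3 + 6.6 + 2.2 + 12.8 = 48.1.
Along x: (4704.3 + 12.8·x) / 48.1 = 166 (existing moment 7.3·217 + 8.9·220 + 5.0·41 + 5.3·98 + 6.6·38 + 2.2·85 = 4704.3) ⇒ x = (7984.6 − 4704.3) / 12.8 ≈ 256.27.
Along y: (4636.5 + 12.8·y) / 48.1 = 146 (existing moment 7.3·198 + 8.9·33 + 5.0·82 + 5.3·70 + 6.6·292 + 2.2·86 = 4636.5) ⇒ y = (7022.6 − 4636.5) / 12.8 ≈ 186.41.

(256.3, 186.4)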